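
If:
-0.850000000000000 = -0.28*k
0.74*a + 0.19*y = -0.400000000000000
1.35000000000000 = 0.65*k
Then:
No Solution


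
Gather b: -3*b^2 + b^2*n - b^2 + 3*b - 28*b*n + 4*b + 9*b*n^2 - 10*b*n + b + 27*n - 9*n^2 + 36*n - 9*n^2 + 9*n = b^2*(n - 4) + b*(9*n^2 - 38*n + 8) - 18*n^2 + 72*n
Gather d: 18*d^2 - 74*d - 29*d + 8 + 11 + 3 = 18*d^2 - 103*d + 22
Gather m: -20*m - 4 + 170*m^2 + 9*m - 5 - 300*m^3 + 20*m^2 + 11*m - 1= -300*m^3 + 190*m^2 - 10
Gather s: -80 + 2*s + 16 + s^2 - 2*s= s^2 - 64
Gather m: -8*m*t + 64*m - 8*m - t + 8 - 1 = m*(56 - 8*t) - t + 7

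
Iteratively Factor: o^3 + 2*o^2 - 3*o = (o - 1)*(o^2 + 3*o) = o*(o - 1)*(o + 3)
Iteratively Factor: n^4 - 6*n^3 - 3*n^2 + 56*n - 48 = (n - 1)*(n^3 - 5*n^2 - 8*n + 48) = (n - 1)*(n + 3)*(n^2 - 8*n + 16) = (n - 4)*(n - 1)*(n + 3)*(n - 4)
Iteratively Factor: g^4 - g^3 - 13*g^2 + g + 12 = (g + 1)*(g^3 - 2*g^2 - 11*g + 12) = (g - 1)*(g + 1)*(g^2 - g - 12) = (g - 1)*(g + 1)*(g + 3)*(g - 4)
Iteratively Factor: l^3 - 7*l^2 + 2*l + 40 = (l + 2)*(l^2 - 9*l + 20) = (l - 4)*(l + 2)*(l - 5)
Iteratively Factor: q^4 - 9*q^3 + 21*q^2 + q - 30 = (q - 3)*(q^3 - 6*q^2 + 3*q + 10) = (q - 3)*(q + 1)*(q^2 - 7*q + 10) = (q - 3)*(q - 2)*(q + 1)*(q - 5)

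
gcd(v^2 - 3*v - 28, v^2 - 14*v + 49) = v - 7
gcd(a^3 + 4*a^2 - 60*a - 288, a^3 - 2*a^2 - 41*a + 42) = a + 6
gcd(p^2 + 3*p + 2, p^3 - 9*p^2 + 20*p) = 1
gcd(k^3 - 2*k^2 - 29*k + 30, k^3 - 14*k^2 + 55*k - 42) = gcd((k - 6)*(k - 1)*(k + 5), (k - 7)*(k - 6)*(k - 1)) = k^2 - 7*k + 6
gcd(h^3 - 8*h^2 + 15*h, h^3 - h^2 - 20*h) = h^2 - 5*h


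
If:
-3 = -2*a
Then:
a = 3/2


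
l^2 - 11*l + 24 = (l - 8)*(l - 3)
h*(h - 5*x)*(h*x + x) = h^3*x - 5*h^2*x^2 + h^2*x - 5*h*x^2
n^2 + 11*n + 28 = (n + 4)*(n + 7)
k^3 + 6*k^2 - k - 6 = (k - 1)*(k + 1)*(k + 6)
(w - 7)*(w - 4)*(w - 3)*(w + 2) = w^4 - 12*w^3 + 33*w^2 + 38*w - 168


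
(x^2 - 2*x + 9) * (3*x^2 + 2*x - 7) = 3*x^4 - 4*x^3 + 16*x^2 + 32*x - 63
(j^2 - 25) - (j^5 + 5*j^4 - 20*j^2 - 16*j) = -j^5 - 5*j^4 + 21*j^2 + 16*j - 25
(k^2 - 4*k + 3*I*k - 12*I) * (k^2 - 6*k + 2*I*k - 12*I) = k^4 - 10*k^3 + 5*I*k^3 + 18*k^2 - 50*I*k^2 + 60*k + 120*I*k - 144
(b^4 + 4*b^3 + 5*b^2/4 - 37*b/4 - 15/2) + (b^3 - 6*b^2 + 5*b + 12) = b^4 + 5*b^3 - 19*b^2/4 - 17*b/4 + 9/2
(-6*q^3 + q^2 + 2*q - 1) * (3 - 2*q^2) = 12*q^5 - 2*q^4 - 22*q^3 + 5*q^2 + 6*q - 3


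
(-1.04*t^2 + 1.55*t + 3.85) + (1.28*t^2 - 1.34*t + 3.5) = 0.24*t^2 + 0.21*t + 7.35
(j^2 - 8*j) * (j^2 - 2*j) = j^4 - 10*j^3 + 16*j^2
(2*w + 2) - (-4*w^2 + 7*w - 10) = 4*w^2 - 5*w + 12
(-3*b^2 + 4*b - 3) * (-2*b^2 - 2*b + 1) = 6*b^4 - 2*b^3 - 5*b^2 + 10*b - 3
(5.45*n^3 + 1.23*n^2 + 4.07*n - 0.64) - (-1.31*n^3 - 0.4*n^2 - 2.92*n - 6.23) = 6.76*n^3 + 1.63*n^2 + 6.99*n + 5.59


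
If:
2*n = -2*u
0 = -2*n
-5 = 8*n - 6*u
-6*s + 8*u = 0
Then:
No Solution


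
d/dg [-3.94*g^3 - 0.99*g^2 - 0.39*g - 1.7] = -11.82*g^2 - 1.98*g - 0.39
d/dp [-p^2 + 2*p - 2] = 2 - 2*p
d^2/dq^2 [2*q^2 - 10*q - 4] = 4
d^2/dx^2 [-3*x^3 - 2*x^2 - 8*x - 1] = -18*x - 4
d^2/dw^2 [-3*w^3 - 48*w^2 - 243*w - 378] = -18*w - 96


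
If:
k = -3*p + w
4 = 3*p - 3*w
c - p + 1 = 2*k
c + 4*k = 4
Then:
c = -4/33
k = 34/33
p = -13/11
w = -83/33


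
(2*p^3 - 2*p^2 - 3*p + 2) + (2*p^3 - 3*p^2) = 4*p^3 - 5*p^2 - 3*p + 2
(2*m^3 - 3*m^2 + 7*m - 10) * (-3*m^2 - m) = -6*m^5 + 7*m^4 - 18*m^3 + 23*m^2 + 10*m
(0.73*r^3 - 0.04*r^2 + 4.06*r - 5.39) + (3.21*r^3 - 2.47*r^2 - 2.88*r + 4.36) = 3.94*r^3 - 2.51*r^2 + 1.18*r - 1.03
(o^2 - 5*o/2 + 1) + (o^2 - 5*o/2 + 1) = 2*o^2 - 5*o + 2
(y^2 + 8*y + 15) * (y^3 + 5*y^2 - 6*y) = y^5 + 13*y^4 + 49*y^3 + 27*y^2 - 90*y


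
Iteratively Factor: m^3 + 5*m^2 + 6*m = (m)*(m^2 + 5*m + 6) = m*(m + 3)*(m + 2)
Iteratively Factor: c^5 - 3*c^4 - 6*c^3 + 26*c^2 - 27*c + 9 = (c - 1)*(c^4 - 2*c^3 - 8*c^2 + 18*c - 9) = (c - 3)*(c - 1)*(c^3 + c^2 - 5*c + 3) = (c - 3)*(c - 1)^2*(c^2 + 2*c - 3) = (c - 3)*(c - 1)^2*(c + 3)*(c - 1)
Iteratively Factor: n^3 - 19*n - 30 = (n + 2)*(n^2 - 2*n - 15) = (n - 5)*(n + 2)*(n + 3)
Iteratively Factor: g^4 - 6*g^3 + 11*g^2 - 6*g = (g - 3)*(g^3 - 3*g^2 + 2*g) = (g - 3)*(g - 2)*(g^2 - g) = g*(g - 3)*(g - 2)*(g - 1)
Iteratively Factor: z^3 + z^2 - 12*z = (z)*(z^2 + z - 12) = z*(z - 3)*(z + 4)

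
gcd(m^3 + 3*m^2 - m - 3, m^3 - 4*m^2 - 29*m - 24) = m^2 + 4*m + 3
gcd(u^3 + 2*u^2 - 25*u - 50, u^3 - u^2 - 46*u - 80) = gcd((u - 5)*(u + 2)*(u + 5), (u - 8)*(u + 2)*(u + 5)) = u^2 + 7*u + 10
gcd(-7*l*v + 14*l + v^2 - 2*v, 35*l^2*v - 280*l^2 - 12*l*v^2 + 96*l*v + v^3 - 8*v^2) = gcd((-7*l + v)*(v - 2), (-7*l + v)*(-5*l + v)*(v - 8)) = -7*l + v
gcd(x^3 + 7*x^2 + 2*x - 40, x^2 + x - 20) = x + 5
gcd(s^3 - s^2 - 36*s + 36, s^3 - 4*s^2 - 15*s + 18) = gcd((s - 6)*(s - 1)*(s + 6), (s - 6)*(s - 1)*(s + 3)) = s^2 - 7*s + 6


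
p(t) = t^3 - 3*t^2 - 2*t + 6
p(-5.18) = -203.13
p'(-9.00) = 295.00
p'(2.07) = -1.57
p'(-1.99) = 21.82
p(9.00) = 474.00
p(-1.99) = -9.78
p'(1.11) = -4.96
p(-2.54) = -24.66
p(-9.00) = -948.00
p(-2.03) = -10.67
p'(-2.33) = 28.27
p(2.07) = -2.12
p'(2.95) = 6.41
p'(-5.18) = 109.58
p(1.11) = 1.45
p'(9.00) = 187.00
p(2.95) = -0.34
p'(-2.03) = 22.54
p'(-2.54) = 32.59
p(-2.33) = -18.28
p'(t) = 3*t^2 - 6*t - 2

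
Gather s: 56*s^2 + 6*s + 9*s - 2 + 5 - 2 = 56*s^2 + 15*s + 1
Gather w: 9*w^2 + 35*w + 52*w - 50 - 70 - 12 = 9*w^2 + 87*w - 132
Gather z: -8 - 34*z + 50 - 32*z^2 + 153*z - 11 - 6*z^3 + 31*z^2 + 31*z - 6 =-6*z^3 - z^2 + 150*z + 25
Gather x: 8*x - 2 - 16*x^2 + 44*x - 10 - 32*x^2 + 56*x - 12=-48*x^2 + 108*x - 24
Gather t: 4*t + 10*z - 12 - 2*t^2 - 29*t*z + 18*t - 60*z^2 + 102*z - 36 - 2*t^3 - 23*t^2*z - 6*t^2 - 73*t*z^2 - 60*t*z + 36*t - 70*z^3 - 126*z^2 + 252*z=-2*t^3 + t^2*(-23*z - 8) + t*(-73*z^2 - 89*z + 58) - 70*z^3 - 186*z^2 + 364*z - 48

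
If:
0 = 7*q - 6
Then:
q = 6/7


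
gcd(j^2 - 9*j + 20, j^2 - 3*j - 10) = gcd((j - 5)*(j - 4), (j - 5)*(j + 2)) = j - 5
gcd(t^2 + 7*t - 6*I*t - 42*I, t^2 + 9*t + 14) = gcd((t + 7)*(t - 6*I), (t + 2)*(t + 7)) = t + 7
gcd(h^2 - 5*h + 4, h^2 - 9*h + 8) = h - 1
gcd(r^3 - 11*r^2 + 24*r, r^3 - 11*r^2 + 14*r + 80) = r - 8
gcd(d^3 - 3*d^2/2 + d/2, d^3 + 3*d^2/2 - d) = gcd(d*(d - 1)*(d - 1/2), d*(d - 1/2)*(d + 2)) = d^2 - d/2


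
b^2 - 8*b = b*(b - 8)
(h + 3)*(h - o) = h^2 - h*o + 3*h - 3*o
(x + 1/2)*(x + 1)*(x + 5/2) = x^3 + 4*x^2 + 17*x/4 + 5/4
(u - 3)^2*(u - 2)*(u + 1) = u^4 - 7*u^3 + 13*u^2 + 3*u - 18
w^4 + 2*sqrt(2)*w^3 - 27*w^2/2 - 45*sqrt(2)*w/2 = w*(w - 5*sqrt(2)/2)*(w + 3*sqrt(2)/2)*(w + 3*sqrt(2))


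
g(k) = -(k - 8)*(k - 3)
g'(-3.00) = 17.00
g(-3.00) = -66.00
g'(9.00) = -7.00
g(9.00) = -6.00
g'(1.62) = 7.76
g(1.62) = -8.80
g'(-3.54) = 18.08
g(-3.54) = -75.47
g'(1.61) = 7.78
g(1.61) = -8.88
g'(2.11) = 6.78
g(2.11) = -5.24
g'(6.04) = -1.08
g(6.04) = 5.96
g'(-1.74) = 14.48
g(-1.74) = -46.17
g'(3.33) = 4.34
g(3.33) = 1.54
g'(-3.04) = 17.08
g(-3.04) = -66.68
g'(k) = 11 - 2*k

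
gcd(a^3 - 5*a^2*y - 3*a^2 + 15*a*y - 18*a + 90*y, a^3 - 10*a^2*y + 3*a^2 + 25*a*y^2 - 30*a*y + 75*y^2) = -a^2 + 5*a*y - 3*a + 15*y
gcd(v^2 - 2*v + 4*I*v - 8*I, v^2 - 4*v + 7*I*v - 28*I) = 1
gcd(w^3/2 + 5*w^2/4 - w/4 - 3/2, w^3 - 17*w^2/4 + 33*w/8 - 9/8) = 1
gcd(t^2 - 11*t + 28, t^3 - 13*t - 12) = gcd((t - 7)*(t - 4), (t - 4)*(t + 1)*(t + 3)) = t - 4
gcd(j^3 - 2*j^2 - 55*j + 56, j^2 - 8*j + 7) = j - 1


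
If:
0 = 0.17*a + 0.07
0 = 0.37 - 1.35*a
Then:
No Solution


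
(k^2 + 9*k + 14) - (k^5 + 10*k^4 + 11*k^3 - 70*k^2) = -k^5 - 10*k^4 - 11*k^3 + 71*k^2 + 9*k + 14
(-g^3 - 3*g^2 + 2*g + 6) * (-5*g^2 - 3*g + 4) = 5*g^5 + 18*g^4 - 5*g^3 - 48*g^2 - 10*g + 24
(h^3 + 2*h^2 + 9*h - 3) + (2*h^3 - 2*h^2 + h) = 3*h^3 + 10*h - 3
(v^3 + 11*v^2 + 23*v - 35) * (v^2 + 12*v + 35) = v^5 + 23*v^4 + 190*v^3 + 626*v^2 + 385*v - 1225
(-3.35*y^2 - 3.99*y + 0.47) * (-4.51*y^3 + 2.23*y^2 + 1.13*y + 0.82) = 15.1085*y^5 + 10.5244*y^4 - 14.8029*y^3 - 6.2076*y^2 - 2.7407*y + 0.3854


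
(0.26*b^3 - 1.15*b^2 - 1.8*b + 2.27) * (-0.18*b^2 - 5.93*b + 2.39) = -0.0468*b^5 - 1.3348*b^4 + 7.7649*b^3 + 7.5169*b^2 - 17.7631*b + 5.4253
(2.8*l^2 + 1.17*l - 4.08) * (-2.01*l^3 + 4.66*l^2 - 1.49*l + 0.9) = -5.628*l^5 + 10.6963*l^4 + 9.481*l^3 - 18.2361*l^2 + 7.1322*l - 3.672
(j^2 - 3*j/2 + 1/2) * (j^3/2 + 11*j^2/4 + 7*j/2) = j^5/2 + 2*j^4 - 3*j^3/8 - 31*j^2/8 + 7*j/4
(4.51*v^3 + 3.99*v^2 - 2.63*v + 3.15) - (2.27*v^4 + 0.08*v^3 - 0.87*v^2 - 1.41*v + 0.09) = -2.27*v^4 + 4.43*v^3 + 4.86*v^2 - 1.22*v + 3.06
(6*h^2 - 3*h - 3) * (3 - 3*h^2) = -18*h^4 + 9*h^3 + 27*h^2 - 9*h - 9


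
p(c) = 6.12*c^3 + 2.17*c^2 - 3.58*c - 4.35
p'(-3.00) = 148.64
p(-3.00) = -139.32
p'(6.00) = 683.42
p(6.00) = 1374.21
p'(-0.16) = -3.80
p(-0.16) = -3.75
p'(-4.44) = 339.09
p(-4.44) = -481.35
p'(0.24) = -1.48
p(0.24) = -5.00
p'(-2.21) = 76.50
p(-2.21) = -51.90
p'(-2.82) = 130.19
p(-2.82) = -114.24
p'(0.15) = -2.52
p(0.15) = -4.82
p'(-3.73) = 235.67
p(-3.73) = -278.40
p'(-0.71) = 2.59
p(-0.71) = -2.90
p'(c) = 18.36*c^2 + 4.34*c - 3.58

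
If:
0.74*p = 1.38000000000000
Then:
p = 1.86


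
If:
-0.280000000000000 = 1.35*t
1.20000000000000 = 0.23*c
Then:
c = 5.22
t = -0.21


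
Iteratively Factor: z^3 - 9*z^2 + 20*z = (z - 5)*(z^2 - 4*z) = z*(z - 5)*(z - 4)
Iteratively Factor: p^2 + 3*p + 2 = (p + 2)*(p + 1)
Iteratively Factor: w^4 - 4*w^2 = (w + 2)*(w^3 - 2*w^2) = w*(w + 2)*(w^2 - 2*w) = w*(w - 2)*(w + 2)*(w)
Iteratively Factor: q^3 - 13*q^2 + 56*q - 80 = (q - 5)*(q^2 - 8*q + 16) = (q - 5)*(q - 4)*(q - 4)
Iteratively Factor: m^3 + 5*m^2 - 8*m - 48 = (m + 4)*(m^2 + m - 12) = (m - 3)*(m + 4)*(m + 4)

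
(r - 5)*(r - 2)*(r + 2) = r^3 - 5*r^2 - 4*r + 20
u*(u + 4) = u^2 + 4*u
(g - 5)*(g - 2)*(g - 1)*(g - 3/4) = g^4 - 35*g^3/4 + 23*g^2 - 91*g/4 + 15/2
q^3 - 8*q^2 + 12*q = q*(q - 6)*(q - 2)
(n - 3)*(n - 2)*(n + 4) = n^3 - n^2 - 14*n + 24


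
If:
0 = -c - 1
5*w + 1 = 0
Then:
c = -1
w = -1/5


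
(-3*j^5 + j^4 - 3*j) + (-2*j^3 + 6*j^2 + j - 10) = -3*j^5 + j^4 - 2*j^3 + 6*j^2 - 2*j - 10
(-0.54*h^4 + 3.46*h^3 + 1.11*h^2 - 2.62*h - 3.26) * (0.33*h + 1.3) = -0.1782*h^5 + 0.4398*h^4 + 4.8643*h^3 + 0.5784*h^2 - 4.4818*h - 4.238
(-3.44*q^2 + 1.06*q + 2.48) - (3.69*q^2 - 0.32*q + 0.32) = -7.13*q^2 + 1.38*q + 2.16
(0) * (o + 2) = 0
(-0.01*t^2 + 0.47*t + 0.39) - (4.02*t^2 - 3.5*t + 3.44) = -4.03*t^2 + 3.97*t - 3.05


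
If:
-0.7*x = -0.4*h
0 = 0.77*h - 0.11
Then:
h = 0.14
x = 0.08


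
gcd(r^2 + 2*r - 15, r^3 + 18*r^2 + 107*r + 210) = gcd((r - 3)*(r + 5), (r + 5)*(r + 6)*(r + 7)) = r + 5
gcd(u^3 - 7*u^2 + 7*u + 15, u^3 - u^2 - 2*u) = u + 1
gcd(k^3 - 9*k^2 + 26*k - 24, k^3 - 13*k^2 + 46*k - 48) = k^2 - 5*k + 6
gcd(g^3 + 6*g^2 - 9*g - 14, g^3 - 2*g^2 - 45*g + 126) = g + 7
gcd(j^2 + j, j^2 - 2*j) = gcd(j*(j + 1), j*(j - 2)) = j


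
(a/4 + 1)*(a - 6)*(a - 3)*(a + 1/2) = a^4/4 - 9*a^3/8 - 41*a^2/8 + 63*a/4 + 9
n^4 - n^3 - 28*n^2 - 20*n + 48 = (n - 6)*(n - 1)*(n + 2)*(n + 4)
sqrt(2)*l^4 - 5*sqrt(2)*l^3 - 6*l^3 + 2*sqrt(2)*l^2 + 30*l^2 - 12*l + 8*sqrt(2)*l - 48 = (l - 4)*(l - 2)*(l - 3*sqrt(2))*(sqrt(2)*l + sqrt(2))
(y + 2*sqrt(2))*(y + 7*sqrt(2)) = y^2 + 9*sqrt(2)*y + 28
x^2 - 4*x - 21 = (x - 7)*(x + 3)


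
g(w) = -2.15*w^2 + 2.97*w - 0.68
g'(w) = 2.97 - 4.3*w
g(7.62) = -102.89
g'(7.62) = -29.80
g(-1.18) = -7.18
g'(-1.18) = 8.04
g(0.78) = 0.33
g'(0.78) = -0.38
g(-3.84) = -43.79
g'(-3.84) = 19.48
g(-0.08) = -0.93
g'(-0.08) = 3.31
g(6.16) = -63.97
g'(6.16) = -23.52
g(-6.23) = -102.63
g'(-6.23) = 29.76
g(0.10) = -0.40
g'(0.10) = 2.54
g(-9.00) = -201.56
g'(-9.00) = 41.67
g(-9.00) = -201.56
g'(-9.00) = 41.67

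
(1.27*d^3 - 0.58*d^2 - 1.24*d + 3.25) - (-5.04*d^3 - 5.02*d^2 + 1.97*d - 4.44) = 6.31*d^3 + 4.44*d^2 - 3.21*d + 7.69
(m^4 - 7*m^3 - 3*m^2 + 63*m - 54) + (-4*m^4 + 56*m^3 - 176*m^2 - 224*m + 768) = -3*m^4 + 49*m^3 - 179*m^2 - 161*m + 714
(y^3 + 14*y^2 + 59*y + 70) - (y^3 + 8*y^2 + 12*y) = 6*y^2 + 47*y + 70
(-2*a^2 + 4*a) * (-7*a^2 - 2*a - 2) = 14*a^4 - 24*a^3 - 4*a^2 - 8*a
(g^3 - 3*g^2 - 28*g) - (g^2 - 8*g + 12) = g^3 - 4*g^2 - 20*g - 12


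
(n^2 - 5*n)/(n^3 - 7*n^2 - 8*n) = (5 - n)/(-n^2 + 7*n + 8)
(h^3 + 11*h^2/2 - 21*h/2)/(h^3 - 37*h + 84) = h*(2*h - 3)/(2*(h^2 - 7*h + 12))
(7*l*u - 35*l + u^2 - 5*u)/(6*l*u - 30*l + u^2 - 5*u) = (7*l + u)/(6*l + u)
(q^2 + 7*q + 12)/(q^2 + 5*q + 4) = (q + 3)/(q + 1)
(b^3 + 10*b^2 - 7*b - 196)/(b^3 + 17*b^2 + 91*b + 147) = (b - 4)/(b + 3)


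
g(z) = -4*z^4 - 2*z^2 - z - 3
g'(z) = -16*z^3 - 4*z - 1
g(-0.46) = -3.14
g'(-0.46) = 2.40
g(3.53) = -652.55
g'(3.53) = -718.91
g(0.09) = -3.11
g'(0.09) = -1.37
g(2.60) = -201.91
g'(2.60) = -292.62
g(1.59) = -35.21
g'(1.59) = -71.67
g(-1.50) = -26.25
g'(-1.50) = 59.00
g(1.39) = -23.19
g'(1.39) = -49.53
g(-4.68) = -1960.99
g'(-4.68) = 1657.77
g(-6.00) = -5253.00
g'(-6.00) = 3479.00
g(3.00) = -348.00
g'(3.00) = -445.00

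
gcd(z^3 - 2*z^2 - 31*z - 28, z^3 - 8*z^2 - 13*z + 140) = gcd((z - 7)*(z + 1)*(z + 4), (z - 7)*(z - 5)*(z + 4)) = z^2 - 3*z - 28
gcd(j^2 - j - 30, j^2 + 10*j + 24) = 1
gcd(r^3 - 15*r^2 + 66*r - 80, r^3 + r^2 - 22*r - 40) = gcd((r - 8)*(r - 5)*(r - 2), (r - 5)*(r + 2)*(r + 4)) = r - 5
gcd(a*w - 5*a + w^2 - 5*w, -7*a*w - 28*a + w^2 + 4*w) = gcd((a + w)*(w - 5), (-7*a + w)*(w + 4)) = 1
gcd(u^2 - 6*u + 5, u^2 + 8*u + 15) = 1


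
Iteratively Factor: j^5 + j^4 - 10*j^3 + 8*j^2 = (j - 2)*(j^4 + 3*j^3 - 4*j^2) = (j - 2)*(j + 4)*(j^3 - j^2) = j*(j - 2)*(j + 4)*(j^2 - j) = j*(j - 2)*(j - 1)*(j + 4)*(j)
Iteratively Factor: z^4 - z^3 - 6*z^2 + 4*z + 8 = (z + 1)*(z^3 - 2*z^2 - 4*z + 8) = (z + 1)*(z + 2)*(z^2 - 4*z + 4) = (z - 2)*(z + 1)*(z + 2)*(z - 2)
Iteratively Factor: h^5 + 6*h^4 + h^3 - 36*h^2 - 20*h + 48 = (h - 1)*(h^4 + 7*h^3 + 8*h^2 - 28*h - 48) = (h - 1)*(h + 2)*(h^3 + 5*h^2 - 2*h - 24) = (h - 2)*(h - 1)*(h + 2)*(h^2 + 7*h + 12) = (h - 2)*(h - 1)*(h + 2)*(h + 4)*(h + 3)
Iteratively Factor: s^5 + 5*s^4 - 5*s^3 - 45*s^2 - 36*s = (s)*(s^4 + 5*s^3 - 5*s^2 - 45*s - 36) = s*(s + 3)*(s^3 + 2*s^2 - 11*s - 12) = s*(s + 1)*(s + 3)*(s^2 + s - 12) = s*(s + 1)*(s + 3)*(s + 4)*(s - 3)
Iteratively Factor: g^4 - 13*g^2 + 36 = (g + 3)*(g^3 - 3*g^2 - 4*g + 12) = (g - 3)*(g + 3)*(g^2 - 4) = (g - 3)*(g + 2)*(g + 3)*(g - 2)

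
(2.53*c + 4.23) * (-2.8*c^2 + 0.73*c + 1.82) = -7.084*c^3 - 9.9971*c^2 + 7.6925*c + 7.6986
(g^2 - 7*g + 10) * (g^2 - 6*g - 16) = g^4 - 13*g^3 + 36*g^2 + 52*g - 160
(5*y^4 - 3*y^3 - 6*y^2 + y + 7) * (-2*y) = -10*y^5 + 6*y^4 + 12*y^3 - 2*y^2 - 14*y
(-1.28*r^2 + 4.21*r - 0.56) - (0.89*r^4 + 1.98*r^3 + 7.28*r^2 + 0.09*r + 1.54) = -0.89*r^4 - 1.98*r^3 - 8.56*r^2 + 4.12*r - 2.1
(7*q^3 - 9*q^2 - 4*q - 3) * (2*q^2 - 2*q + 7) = 14*q^5 - 32*q^4 + 59*q^3 - 61*q^2 - 22*q - 21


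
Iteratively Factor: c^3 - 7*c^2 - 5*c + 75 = (c + 3)*(c^2 - 10*c + 25) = (c - 5)*(c + 3)*(c - 5)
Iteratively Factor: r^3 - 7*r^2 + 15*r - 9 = (r - 3)*(r^2 - 4*r + 3) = (r - 3)*(r - 1)*(r - 3)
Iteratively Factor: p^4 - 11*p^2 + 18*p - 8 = (p - 2)*(p^3 + 2*p^2 - 7*p + 4) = (p - 2)*(p - 1)*(p^2 + 3*p - 4) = (p - 2)*(p - 1)*(p + 4)*(p - 1)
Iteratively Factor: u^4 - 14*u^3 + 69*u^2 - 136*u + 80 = (u - 5)*(u^3 - 9*u^2 + 24*u - 16) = (u - 5)*(u - 1)*(u^2 - 8*u + 16) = (u - 5)*(u - 4)*(u - 1)*(u - 4)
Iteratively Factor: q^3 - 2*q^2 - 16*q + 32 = (q - 4)*(q^2 + 2*q - 8) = (q - 4)*(q + 4)*(q - 2)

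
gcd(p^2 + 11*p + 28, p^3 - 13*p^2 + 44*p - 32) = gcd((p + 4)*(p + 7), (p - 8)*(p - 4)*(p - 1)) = 1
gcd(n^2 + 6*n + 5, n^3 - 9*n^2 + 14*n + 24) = n + 1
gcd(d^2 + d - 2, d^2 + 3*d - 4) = d - 1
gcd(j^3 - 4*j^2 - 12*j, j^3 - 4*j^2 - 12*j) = j^3 - 4*j^2 - 12*j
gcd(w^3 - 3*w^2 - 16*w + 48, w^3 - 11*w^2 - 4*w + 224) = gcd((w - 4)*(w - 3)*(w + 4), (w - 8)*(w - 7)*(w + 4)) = w + 4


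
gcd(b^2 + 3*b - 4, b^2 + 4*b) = b + 4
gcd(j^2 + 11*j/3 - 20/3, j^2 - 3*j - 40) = j + 5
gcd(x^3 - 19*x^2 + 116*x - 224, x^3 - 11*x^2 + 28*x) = x^2 - 11*x + 28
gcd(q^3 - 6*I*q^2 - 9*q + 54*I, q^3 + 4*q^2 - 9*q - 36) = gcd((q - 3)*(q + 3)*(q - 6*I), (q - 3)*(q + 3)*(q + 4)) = q^2 - 9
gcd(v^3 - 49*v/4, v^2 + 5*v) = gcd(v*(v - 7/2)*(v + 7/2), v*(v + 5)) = v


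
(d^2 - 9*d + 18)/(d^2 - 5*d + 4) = (d^2 - 9*d + 18)/(d^2 - 5*d + 4)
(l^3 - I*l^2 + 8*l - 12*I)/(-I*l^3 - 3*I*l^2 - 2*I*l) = (I*l^3 + l^2 + 8*I*l + 12)/(l*(l^2 + 3*l + 2))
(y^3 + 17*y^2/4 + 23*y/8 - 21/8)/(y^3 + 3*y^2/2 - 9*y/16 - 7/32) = 4*(y + 3)/(4*y + 1)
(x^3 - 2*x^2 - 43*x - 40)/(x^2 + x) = x - 3 - 40/x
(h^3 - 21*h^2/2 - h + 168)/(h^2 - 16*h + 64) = (h^2 - 5*h/2 - 21)/(h - 8)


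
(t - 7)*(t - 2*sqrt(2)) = t^2 - 7*t - 2*sqrt(2)*t + 14*sqrt(2)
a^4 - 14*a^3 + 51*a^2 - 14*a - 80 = (a - 8)*(a - 5)*(a - 2)*(a + 1)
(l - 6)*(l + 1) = l^2 - 5*l - 6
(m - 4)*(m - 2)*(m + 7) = m^3 + m^2 - 34*m + 56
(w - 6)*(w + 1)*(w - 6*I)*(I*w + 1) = I*w^4 + 7*w^3 - 5*I*w^3 - 35*w^2 - 12*I*w^2 - 42*w + 30*I*w + 36*I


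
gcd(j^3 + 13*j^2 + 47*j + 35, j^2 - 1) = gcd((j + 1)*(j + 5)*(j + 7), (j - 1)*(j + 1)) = j + 1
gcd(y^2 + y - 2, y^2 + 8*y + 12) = y + 2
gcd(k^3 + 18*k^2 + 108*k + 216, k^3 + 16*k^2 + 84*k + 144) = k^2 + 12*k + 36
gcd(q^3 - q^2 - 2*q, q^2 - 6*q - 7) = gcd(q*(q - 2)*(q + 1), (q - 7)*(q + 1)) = q + 1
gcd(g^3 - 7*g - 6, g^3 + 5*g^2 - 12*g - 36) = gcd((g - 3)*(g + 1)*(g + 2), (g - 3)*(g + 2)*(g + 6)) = g^2 - g - 6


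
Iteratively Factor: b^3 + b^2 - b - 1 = (b + 1)*(b^2 - 1) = (b + 1)^2*(b - 1)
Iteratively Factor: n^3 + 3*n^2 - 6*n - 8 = (n - 2)*(n^2 + 5*n + 4) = (n - 2)*(n + 4)*(n + 1)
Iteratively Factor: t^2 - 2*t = (t - 2)*(t)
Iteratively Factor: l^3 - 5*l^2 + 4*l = (l)*(l^2 - 5*l + 4) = l*(l - 1)*(l - 4)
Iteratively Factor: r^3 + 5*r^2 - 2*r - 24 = (r - 2)*(r^2 + 7*r + 12) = (r - 2)*(r + 4)*(r + 3)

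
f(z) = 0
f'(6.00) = 0.00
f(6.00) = 0.00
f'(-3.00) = 0.00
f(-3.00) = 0.00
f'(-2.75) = 0.00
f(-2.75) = 0.00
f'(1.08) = 0.00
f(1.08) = 0.00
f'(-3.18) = 0.00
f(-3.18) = 0.00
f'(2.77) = 0.00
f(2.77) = 0.00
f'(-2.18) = 0.00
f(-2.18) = 0.00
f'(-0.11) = 0.00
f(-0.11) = 0.00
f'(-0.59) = 0.00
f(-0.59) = 0.00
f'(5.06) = 0.00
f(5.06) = 0.00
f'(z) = 0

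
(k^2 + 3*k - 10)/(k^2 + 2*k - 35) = (k^2 + 3*k - 10)/(k^2 + 2*k - 35)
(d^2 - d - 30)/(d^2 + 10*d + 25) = (d - 6)/(d + 5)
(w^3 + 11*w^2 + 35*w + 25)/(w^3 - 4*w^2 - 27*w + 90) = (w^2 + 6*w + 5)/(w^2 - 9*w + 18)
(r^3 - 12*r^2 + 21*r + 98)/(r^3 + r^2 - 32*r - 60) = (r^2 - 14*r + 49)/(r^2 - r - 30)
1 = 1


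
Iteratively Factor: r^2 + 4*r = (r)*(r + 4)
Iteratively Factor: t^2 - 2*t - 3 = (t + 1)*(t - 3)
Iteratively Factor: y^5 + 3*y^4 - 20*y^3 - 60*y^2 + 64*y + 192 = (y - 2)*(y^4 + 5*y^3 - 10*y^2 - 80*y - 96) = (y - 2)*(y + 4)*(y^3 + y^2 - 14*y - 24) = (y - 4)*(y - 2)*(y + 4)*(y^2 + 5*y + 6) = (y - 4)*(y - 2)*(y + 3)*(y + 4)*(y + 2)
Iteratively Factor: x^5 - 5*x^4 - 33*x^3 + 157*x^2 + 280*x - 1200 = (x + 4)*(x^4 - 9*x^3 + 3*x^2 + 145*x - 300) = (x - 5)*(x + 4)*(x^3 - 4*x^2 - 17*x + 60) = (x - 5)^2*(x + 4)*(x^2 + x - 12) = (x - 5)^2*(x + 4)^2*(x - 3)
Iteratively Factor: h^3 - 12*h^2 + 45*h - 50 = (h - 5)*(h^2 - 7*h + 10) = (h - 5)^2*(h - 2)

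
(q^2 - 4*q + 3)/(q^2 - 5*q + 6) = (q - 1)/(q - 2)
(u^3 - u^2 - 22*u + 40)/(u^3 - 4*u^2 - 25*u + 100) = (u - 2)/(u - 5)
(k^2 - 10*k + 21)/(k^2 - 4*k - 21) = (k - 3)/(k + 3)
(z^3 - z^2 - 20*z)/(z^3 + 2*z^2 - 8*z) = (z - 5)/(z - 2)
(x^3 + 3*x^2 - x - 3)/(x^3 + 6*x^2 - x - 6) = (x + 3)/(x + 6)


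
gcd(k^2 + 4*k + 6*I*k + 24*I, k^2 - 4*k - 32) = k + 4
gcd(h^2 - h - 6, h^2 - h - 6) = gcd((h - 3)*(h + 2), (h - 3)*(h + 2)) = h^2 - h - 6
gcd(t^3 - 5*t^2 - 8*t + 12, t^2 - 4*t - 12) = t^2 - 4*t - 12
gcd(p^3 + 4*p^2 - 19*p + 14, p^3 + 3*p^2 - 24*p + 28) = p^2 + 5*p - 14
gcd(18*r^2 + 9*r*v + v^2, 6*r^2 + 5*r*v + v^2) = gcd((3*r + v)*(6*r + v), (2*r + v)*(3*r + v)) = 3*r + v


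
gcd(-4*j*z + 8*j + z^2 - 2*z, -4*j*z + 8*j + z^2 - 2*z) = -4*j*z + 8*j + z^2 - 2*z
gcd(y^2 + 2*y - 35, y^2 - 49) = y + 7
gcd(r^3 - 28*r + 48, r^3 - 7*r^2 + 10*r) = r - 2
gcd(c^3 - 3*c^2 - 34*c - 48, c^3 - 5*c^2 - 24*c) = c^2 - 5*c - 24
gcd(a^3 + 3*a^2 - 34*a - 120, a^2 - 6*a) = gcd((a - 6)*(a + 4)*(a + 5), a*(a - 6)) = a - 6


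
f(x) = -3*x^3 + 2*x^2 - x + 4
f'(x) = -9*x^2 + 4*x - 1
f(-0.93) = 9.07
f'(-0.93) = -12.50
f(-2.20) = 47.82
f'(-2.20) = -53.36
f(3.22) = -78.64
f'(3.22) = -81.44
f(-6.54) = 935.26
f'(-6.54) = -412.10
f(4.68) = -264.38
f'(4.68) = -179.40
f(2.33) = -25.42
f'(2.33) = -40.54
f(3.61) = -114.68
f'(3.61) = -103.85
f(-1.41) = 17.80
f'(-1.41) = -24.53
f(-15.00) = 10594.00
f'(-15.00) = -2086.00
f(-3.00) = 106.00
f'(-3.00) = -94.00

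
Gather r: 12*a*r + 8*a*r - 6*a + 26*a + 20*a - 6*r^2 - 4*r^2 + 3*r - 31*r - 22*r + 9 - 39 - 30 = 40*a - 10*r^2 + r*(20*a - 50) - 60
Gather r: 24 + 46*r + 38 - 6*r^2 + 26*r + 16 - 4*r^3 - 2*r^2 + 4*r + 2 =-4*r^3 - 8*r^2 + 76*r + 80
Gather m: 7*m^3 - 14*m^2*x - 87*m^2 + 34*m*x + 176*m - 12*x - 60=7*m^3 + m^2*(-14*x - 87) + m*(34*x + 176) - 12*x - 60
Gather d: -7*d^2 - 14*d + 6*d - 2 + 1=-7*d^2 - 8*d - 1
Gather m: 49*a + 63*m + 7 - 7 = 49*a + 63*m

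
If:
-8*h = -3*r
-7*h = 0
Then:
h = 0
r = 0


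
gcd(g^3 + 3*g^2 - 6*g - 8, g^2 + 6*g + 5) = g + 1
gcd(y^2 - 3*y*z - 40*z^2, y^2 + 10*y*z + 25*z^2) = y + 5*z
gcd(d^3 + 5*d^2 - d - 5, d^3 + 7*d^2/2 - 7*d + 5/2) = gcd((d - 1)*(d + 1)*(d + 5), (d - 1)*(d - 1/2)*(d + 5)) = d^2 + 4*d - 5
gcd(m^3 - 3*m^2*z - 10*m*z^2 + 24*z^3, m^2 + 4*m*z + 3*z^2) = m + 3*z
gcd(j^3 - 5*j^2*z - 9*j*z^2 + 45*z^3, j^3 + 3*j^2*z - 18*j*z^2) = -j + 3*z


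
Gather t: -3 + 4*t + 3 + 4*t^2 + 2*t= 4*t^2 + 6*t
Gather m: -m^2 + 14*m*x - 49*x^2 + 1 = -m^2 + 14*m*x - 49*x^2 + 1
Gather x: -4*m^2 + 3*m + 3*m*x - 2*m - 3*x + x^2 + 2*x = -4*m^2 + m + x^2 + x*(3*m - 1)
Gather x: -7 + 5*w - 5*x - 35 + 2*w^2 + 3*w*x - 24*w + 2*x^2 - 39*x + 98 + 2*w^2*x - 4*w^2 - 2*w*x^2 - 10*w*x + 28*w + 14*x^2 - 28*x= -2*w^2 + 9*w + x^2*(16 - 2*w) + x*(2*w^2 - 7*w - 72) + 56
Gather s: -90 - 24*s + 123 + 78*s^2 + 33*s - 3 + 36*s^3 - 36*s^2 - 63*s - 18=36*s^3 + 42*s^2 - 54*s + 12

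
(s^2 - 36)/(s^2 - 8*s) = (s^2 - 36)/(s*(s - 8))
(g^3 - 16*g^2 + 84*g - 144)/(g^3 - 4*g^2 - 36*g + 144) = (g - 6)/(g + 6)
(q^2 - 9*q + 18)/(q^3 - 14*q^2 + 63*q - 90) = 1/(q - 5)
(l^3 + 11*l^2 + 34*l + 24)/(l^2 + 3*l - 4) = (l^2 + 7*l + 6)/(l - 1)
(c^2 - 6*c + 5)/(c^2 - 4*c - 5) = (c - 1)/(c + 1)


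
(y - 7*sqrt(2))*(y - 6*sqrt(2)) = y^2 - 13*sqrt(2)*y + 84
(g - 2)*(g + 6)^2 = g^3 + 10*g^2 + 12*g - 72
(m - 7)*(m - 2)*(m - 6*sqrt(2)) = m^3 - 9*m^2 - 6*sqrt(2)*m^2 + 14*m + 54*sqrt(2)*m - 84*sqrt(2)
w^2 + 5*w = w*(w + 5)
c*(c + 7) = c^2 + 7*c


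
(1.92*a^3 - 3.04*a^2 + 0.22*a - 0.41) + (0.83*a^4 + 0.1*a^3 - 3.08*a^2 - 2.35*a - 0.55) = 0.83*a^4 + 2.02*a^3 - 6.12*a^2 - 2.13*a - 0.96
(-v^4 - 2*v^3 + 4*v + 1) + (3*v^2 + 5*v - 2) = -v^4 - 2*v^3 + 3*v^2 + 9*v - 1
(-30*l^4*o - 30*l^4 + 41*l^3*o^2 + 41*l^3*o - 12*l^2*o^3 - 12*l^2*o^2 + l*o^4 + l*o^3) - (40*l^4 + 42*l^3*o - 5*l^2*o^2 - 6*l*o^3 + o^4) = -30*l^4*o - 70*l^4 + 41*l^3*o^2 - l^3*o - 12*l^2*o^3 - 7*l^2*o^2 + l*o^4 + 7*l*o^3 - o^4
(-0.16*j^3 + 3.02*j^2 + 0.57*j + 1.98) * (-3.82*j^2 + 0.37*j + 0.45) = 0.6112*j^5 - 11.5956*j^4 - 1.132*j^3 - 5.9937*j^2 + 0.9891*j + 0.891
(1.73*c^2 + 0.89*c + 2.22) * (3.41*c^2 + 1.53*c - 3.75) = 5.8993*c^4 + 5.6818*c^3 + 2.4444*c^2 + 0.0591000000000004*c - 8.325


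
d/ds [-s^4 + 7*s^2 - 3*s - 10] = -4*s^3 + 14*s - 3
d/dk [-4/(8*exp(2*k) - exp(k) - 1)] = (64*exp(k) - 4)*exp(k)/(-8*exp(2*k) + exp(k) + 1)^2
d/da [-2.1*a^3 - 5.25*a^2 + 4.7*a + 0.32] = -6.3*a^2 - 10.5*a + 4.7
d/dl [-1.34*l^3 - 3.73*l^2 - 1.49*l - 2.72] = -4.02*l^2 - 7.46*l - 1.49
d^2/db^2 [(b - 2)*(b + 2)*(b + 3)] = 6*b + 6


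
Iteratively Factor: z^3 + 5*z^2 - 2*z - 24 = (z + 3)*(z^2 + 2*z - 8) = (z - 2)*(z + 3)*(z + 4)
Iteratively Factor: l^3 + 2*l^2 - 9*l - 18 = (l - 3)*(l^2 + 5*l + 6) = (l - 3)*(l + 2)*(l + 3)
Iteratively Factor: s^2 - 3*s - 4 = (s + 1)*(s - 4)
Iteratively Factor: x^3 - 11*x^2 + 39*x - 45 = (x - 3)*(x^2 - 8*x + 15) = (x - 5)*(x - 3)*(x - 3)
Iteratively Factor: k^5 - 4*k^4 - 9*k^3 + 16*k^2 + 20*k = (k + 2)*(k^4 - 6*k^3 + 3*k^2 + 10*k) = (k - 2)*(k + 2)*(k^3 - 4*k^2 - 5*k) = (k - 5)*(k - 2)*(k + 2)*(k^2 + k) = k*(k - 5)*(k - 2)*(k + 2)*(k + 1)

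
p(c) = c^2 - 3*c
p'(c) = 2*c - 3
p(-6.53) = 62.23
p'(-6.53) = -16.06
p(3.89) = 3.46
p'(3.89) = 4.78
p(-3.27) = 20.50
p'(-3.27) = -9.54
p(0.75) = -1.69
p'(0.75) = -1.50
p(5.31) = 12.27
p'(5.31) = 7.62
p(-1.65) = 7.67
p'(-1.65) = -6.30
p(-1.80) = 8.64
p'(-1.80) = -6.60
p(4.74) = 8.25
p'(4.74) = 6.48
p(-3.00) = 18.00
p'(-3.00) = -9.00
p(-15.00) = 270.00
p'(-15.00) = -33.00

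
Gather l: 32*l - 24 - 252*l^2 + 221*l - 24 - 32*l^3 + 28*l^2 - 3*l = -32*l^3 - 224*l^2 + 250*l - 48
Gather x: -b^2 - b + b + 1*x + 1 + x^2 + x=-b^2 + x^2 + 2*x + 1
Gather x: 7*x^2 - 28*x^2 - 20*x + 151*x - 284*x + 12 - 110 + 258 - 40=-21*x^2 - 153*x + 120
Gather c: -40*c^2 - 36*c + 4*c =-40*c^2 - 32*c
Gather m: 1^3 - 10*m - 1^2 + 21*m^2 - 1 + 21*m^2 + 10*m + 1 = 42*m^2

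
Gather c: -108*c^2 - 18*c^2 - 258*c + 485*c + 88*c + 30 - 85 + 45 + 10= -126*c^2 + 315*c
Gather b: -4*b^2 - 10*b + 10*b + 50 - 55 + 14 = 9 - 4*b^2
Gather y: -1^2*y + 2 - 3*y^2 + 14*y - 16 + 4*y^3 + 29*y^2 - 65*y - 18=4*y^3 + 26*y^2 - 52*y - 32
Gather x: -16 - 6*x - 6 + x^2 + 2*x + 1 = x^2 - 4*x - 21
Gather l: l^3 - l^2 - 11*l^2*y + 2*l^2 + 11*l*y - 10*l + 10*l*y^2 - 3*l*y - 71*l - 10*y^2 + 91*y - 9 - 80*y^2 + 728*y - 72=l^3 + l^2*(1 - 11*y) + l*(10*y^2 + 8*y - 81) - 90*y^2 + 819*y - 81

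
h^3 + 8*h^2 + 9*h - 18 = (h - 1)*(h + 3)*(h + 6)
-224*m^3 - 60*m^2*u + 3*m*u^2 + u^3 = (-8*m + u)*(4*m + u)*(7*m + u)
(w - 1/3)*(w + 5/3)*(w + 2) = w^3 + 10*w^2/3 + 19*w/9 - 10/9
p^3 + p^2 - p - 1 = (p - 1)*(p + 1)^2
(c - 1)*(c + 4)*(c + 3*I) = c^3 + 3*c^2 + 3*I*c^2 - 4*c + 9*I*c - 12*I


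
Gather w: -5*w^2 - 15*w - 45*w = -5*w^2 - 60*w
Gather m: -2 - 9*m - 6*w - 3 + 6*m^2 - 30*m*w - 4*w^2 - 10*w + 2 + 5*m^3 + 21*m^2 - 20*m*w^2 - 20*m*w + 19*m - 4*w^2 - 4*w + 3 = 5*m^3 + 27*m^2 + m*(-20*w^2 - 50*w + 10) - 8*w^2 - 20*w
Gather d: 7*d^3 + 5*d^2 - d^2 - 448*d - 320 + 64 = 7*d^3 + 4*d^2 - 448*d - 256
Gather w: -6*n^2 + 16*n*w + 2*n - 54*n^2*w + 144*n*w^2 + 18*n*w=-6*n^2 + 144*n*w^2 + 2*n + w*(-54*n^2 + 34*n)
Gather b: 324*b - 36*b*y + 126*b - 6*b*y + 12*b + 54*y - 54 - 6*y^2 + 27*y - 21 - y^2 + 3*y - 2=b*(462 - 42*y) - 7*y^2 + 84*y - 77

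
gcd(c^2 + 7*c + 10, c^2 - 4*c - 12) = c + 2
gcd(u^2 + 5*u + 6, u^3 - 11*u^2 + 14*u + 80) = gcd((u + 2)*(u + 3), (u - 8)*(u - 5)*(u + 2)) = u + 2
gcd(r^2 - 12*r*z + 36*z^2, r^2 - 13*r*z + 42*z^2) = -r + 6*z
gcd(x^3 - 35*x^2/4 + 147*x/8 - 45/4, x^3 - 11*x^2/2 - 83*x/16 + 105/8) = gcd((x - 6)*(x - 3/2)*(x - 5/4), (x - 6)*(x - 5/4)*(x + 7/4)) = x^2 - 29*x/4 + 15/2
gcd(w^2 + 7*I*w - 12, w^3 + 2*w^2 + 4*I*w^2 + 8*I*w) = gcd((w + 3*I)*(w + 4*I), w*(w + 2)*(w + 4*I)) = w + 4*I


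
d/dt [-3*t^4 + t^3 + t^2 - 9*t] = -12*t^3 + 3*t^2 + 2*t - 9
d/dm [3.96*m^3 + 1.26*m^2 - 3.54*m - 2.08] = 11.88*m^2 + 2.52*m - 3.54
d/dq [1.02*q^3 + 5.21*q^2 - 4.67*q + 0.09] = 3.06*q^2 + 10.42*q - 4.67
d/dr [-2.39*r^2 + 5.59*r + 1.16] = 5.59 - 4.78*r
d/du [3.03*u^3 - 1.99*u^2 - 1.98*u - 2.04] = 9.09*u^2 - 3.98*u - 1.98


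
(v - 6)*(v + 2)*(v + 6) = v^3 + 2*v^2 - 36*v - 72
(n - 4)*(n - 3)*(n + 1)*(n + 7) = n^4 + n^3 - 37*n^2 + 47*n + 84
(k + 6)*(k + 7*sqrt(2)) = k^2 + 6*k + 7*sqrt(2)*k + 42*sqrt(2)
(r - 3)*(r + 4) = r^2 + r - 12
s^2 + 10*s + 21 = (s + 3)*(s + 7)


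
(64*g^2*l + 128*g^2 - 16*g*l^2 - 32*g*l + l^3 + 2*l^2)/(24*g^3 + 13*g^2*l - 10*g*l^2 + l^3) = (8*g*l + 16*g - l^2 - 2*l)/(3*g^2 + 2*g*l - l^2)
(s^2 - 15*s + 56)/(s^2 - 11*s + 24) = (s - 7)/(s - 3)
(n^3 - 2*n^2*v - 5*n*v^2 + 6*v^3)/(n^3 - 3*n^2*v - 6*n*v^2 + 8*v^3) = (-n + 3*v)/(-n + 4*v)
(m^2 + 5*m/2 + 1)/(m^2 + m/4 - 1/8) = 4*(m + 2)/(4*m - 1)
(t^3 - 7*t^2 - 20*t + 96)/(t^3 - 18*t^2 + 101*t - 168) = (t + 4)/(t - 7)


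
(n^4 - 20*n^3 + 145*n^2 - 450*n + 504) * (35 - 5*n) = -5*n^5 + 135*n^4 - 1425*n^3 + 7325*n^2 - 18270*n + 17640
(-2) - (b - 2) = -b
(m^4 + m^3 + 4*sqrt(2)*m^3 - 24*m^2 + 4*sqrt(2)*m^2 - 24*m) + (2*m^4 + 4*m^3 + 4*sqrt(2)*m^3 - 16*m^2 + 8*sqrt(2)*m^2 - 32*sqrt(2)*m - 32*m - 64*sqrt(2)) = 3*m^4 + 5*m^3 + 8*sqrt(2)*m^3 - 40*m^2 + 12*sqrt(2)*m^2 - 56*m - 32*sqrt(2)*m - 64*sqrt(2)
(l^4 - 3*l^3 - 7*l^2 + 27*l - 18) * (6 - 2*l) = -2*l^5 + 12*l^4 - 4*l^3 - 96*l^2 + 198*l - 108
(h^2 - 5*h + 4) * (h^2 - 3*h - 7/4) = h^4 - 8*h^3 + 69*h^2/4 - 13*h/4 - 7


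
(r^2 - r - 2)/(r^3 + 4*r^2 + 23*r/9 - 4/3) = 9*(r^2 - r - 2)/(9*r^3 + 36*r^2 + 23*r - 12)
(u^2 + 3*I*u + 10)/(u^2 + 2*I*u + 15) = (u - 2*I)/(u - 3*I)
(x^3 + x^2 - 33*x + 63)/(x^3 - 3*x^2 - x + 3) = (x^2 + 4*x - 21)/(x^2 - 1)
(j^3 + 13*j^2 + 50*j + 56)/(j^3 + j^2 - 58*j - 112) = (j + 4)/(j - 8)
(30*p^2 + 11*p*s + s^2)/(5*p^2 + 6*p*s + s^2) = (6*p + s)/(p + s)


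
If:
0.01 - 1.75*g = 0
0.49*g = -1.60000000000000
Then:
No Solution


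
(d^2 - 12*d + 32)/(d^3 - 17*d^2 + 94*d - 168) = (d - 8)/(d^2 - 13*d + 42)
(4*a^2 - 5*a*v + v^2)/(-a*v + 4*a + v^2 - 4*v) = (-4*a + v)/(v - 4)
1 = 1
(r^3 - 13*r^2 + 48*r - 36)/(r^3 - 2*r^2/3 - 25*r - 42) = 3*(r^2 - 7*r + 6)/(3*r^2 + 16*r + 21)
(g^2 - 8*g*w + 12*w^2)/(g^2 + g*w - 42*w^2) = (g - 2*w)/(g + 7*w)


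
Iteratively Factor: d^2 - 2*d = (d)*(d - 2)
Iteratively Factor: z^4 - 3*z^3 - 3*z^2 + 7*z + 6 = (z - 3)*(z^3 - 3*z - 2) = (z - 3)*(z + 1)*(z^2 - z - 2) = (z - 3)*(z + 1)^2*(z - 2)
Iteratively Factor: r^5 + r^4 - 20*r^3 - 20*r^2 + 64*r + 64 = (r - 4)*(r^4 + 5*r^3 - 20*r - 16) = (r - 4)*(r + 2)*(r^3 + 3*r^2 - 6*r - 8) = (r - 4)*(r + 2)*(r + 4)*(r^2 - r - 2) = (r - 4)*(r + 1)*(r + 2)*(r + 4)*(r - 2)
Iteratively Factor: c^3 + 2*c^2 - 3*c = (c - 1)*(c^2 + 3*c) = (c - 1)*(c + 3)*(c)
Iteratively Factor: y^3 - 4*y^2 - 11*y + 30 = (y + 3)*(y^2 - 7*y + 10) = (y - 2)*(y + 3)*(y - 5)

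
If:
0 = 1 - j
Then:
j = 1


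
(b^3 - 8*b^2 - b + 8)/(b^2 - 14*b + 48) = (b^2 - 1)/(b - 6)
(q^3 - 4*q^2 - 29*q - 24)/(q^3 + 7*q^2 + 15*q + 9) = (q - 8)/(q + 3)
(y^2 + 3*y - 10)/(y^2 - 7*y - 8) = (-y^2 - 3*y + 10)/(-y^2 + 7*y + 8)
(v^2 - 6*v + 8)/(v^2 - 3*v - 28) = (-v^2 + 6*v - 8)/(-v^2 + 3*v + 28)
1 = 1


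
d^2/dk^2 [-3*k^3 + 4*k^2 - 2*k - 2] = 8 - 18*k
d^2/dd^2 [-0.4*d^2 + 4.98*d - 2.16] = -0.800000000000000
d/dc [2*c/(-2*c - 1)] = -2/(2*c + 1)^2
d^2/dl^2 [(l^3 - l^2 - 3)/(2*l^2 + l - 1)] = 10*(l^3 - 9*l^2 - 3*l - 2)/(8*l^6 + 12*l^5 - 6*l^4 - 11*l^3 + 3*l^2 + 3*l - 1)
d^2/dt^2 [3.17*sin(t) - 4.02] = -3.17*sin(t)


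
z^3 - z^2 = z^2*(z - 1)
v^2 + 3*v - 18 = (v - 3)*(v + 6)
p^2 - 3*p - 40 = (p - 8)*(p + 5)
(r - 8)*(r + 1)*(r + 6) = r^3 - r^2 - 50*r - 48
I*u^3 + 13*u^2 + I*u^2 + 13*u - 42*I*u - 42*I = (u - 7*I)*(u - 6*I)*(I*u + I)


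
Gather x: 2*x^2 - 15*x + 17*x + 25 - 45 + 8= 2*x^2 + 2*x - 12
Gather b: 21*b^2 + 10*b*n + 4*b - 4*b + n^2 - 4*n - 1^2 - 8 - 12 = 21*b^2 + 10*b*n + n^2 - 4*n - 21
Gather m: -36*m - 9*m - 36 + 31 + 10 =5 - 45*m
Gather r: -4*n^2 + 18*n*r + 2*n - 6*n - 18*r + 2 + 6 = -4*n^2 - 4*n + r*(18*n - 18) + 8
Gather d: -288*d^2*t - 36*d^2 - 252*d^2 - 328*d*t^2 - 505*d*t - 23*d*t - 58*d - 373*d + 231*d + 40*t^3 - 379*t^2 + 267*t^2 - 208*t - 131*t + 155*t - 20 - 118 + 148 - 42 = d^2*(-288*t - 288) + d*(-328*t^2 - 528*t - 200) + 40*t^3 - 112*t^2 - 184*t - 32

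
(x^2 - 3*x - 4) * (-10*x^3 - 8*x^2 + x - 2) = -10*x^5 + 22*x^4 + 65*x^3 + 27*x^2 + 2*x + 8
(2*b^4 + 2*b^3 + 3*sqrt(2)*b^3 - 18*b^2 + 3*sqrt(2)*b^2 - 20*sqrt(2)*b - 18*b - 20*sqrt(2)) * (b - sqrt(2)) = 2*b^5 + sqrt(2)*b^4 + 2*b^4 - 24*b^3 + sqrt(2)*b^3 - 24*b^2 - 2*sqrt(2)*b^2 - 2*sqrt(2)*b + 40*b + 40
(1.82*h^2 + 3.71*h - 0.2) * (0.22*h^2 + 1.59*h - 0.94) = 0.4004*h^4 + 3.71*h^3 + 4.1441*h^2 - 3.8054*h + 0.188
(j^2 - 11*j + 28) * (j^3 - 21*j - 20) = j^5 - 11*j^4 + 7*j^3 + 211*j^2 - 368*j - 560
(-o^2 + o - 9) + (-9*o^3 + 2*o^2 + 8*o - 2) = -9*o^3 + o^2 + 9*o - 11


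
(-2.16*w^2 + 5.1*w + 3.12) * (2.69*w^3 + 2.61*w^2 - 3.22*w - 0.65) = -5.8104*w^5 + 8.0814*w^4 + 28.659*w^3 - 6.8748*w^2 - 13.3614*w - 2.028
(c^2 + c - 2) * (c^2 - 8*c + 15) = c^4 - 7*c^3 + 5*c^2 + 31*c - 30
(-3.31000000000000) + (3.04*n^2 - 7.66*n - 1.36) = 3.04*n^2 - 7.66*n - 4.67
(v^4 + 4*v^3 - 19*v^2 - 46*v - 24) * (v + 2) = v^5 + 6*v^4 - 11*v^3 - 84*v^2 - 116*v - 48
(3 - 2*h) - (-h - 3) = 6 - h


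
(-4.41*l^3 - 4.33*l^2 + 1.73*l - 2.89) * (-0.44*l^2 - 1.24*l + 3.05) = 1.9404*l^5 + 7.3736*l^4 - 8.8425*l^3 - 14.0801*l^2 + 8.8601*l - 8.8145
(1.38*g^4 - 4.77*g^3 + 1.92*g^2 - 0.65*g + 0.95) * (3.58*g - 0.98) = 4.9404*g^5 - 18.429*g^4 + 11.5482*g^3 - 4.2086*g^2 + 4.038*g - 0.931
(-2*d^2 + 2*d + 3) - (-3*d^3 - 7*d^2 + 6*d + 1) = 3*d^3 + 5*d^2 - 4*d + 2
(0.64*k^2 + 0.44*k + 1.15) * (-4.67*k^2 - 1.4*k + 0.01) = -2.9888*k^4 - 2.9508*k^3 - 5.9801*k^2 - 1.6056*k + 0.0115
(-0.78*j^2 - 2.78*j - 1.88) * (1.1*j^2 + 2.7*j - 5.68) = -0.858*j^4 - 5.164*j^3 - 5.1436*j^2 + 10.7144*j + 10.6784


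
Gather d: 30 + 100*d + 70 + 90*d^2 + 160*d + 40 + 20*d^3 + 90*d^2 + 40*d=20*d^3 + 180*d^2 + 300*d + 140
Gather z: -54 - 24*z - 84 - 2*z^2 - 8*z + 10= -2*z^2 - 32*z - 128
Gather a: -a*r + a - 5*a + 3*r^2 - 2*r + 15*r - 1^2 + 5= a*(-r - 4) + 3*r^2 + 13*r + 4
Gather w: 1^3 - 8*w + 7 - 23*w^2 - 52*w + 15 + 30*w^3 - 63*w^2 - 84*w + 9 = 30*w^3 - 86*w^2 - 144*w + 32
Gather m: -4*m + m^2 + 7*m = m^2 + 3*m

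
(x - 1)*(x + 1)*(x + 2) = x^3 + 2*x^2 - x - 2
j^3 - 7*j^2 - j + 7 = (j - 7)*(j - 1)*(j + 1)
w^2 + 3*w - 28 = (w - 4)*(w + 7)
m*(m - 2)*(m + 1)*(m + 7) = m^4 + 6*m^3 - 9*m^2 - 14*m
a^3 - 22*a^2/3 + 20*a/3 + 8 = (a - 6)*(a - 2)*(a + 2/3)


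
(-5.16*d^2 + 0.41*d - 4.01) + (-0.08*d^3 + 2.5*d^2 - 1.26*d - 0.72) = -0.08*d^3 - 2.66*d^2 - 0.85*d - 4.73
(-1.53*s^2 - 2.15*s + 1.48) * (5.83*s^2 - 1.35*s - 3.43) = -8.9199*s^4 - 10.469*s^3 + 16.7788*s^2 + 5.3765*s - 5.0764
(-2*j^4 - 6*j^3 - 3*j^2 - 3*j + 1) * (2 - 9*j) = 18*j^5 + 50*j^4 + 15*j^3 + 21*j^2 - 15*j + 2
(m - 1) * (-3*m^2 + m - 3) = -3*m^3 + 4*m^2 - 4*m + 3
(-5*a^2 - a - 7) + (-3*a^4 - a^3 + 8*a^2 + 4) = -3*a^4 - a^3 + 3*a^2 - a - 3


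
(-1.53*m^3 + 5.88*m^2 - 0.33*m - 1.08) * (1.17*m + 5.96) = -1.7901*m^4 - 2.2392*m^3 + 34.6587*m^2 - 3.2304*m - 6.4368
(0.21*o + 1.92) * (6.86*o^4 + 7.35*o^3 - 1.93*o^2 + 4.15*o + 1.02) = 1.4406*o^5 + 14.7147*o^4 + 13.7067*o^3 - 2.8341*o^2 + 8.1822*o + 1.9584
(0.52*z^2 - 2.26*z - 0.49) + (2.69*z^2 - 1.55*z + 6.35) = 3.21*z^2 - 3.81*z + 5.86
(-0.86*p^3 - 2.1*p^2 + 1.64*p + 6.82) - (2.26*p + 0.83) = -0.86*p^3 - 2.1*p^2 - 0.62*p + 5.99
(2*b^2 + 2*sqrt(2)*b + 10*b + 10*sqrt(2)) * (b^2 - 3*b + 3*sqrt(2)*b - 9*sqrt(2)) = 2*b^4 + 4*b^3 + 8*sqrt(2)*b^3 - 18*b^2 + 16*sqrt(2)*b^2 - 120*sqrt(2)*b + 24*b - 180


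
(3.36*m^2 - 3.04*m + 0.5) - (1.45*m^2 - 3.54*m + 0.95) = 1.91*m^2 + 0.5*m - 0.45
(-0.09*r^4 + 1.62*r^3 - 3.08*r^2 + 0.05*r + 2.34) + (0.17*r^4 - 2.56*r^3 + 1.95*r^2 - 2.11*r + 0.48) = 0.08*r^4 - 0.94*r^3 - 1.13*r^2 - 2.06*r + 2.82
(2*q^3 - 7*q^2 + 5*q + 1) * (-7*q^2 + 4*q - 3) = -14*q^5 + 57*q^4 - 69*q^3 + 34*q^2 - 11*q - 3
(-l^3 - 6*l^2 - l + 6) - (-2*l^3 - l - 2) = l^3 - 6*l^2 + 8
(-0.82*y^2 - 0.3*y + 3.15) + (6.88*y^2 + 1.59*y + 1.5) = 6.06*y^2 + 1.29*y + 4.65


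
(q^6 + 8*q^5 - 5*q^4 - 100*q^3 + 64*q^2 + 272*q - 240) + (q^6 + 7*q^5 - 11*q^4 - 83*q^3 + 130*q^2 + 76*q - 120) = 2*q^6 + 15*q^5 - 16*q^4 - 183*q^3 + 194*q^2 + 348*q - 360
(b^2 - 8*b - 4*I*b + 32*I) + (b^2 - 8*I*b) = 2*b^2 - 8*b - 12*I*b + 32*I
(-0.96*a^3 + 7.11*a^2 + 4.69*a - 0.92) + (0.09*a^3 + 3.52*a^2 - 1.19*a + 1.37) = -0.87*a^3 + 10.63*a^2 + 3.5*a + 0.45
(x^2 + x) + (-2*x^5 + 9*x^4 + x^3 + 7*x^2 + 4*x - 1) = -2*x^5 + 9*x^4 + x^3 + 8*x^2 + 5*x - 1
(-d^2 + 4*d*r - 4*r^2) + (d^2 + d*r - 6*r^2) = 5*d*r - 10*r^2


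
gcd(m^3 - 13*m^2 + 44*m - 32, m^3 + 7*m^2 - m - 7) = m - 1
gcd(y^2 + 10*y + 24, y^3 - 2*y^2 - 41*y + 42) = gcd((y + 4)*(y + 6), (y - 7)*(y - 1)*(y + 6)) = y + 6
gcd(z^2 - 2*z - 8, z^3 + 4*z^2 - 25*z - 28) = z - 4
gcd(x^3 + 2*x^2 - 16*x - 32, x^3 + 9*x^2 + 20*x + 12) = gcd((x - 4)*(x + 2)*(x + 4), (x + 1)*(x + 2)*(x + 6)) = x + 2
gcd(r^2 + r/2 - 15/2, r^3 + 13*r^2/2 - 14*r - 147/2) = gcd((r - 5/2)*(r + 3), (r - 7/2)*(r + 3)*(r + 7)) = r + 3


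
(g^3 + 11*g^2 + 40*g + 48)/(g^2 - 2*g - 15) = (g^2 + 8*g + 16)/(g - 5)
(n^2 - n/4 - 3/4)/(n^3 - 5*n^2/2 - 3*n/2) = (-4*n^2 + n + 3)/(2*n*(-2*n^2 + 5*n + 3))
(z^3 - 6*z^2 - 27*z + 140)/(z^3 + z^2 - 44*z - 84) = (z^2 + z - 20)/(z^2 + 8*z + 12)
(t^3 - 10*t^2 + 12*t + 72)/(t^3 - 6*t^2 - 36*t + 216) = (t + 2)/(t + 6)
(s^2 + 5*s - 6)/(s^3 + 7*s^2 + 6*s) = (s - 1)/(s*(s + 1))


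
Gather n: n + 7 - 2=n + 5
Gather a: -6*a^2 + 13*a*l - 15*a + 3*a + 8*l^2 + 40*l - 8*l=-6*a^2 + a*(13*l - 12) + 8*l^2 + 32*l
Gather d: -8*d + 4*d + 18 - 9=9 - 4*d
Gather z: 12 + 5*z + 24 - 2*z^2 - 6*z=-2*z^2 - z + 36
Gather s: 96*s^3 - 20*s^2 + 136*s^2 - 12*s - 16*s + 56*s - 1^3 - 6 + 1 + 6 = 96*s^3 + 116*s^2 + 28*s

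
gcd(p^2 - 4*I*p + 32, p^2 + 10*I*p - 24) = p + 4*I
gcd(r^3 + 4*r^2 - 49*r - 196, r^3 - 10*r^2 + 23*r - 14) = r - 7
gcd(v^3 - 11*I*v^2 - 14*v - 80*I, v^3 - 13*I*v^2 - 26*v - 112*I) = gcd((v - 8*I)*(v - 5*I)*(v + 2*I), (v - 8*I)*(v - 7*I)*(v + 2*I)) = v^2 - 6*I*v + 16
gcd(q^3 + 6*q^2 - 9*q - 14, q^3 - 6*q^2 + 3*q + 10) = q^2 - q - 2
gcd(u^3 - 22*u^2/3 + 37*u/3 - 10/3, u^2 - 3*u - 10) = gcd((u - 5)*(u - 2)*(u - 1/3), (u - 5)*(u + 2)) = u - 5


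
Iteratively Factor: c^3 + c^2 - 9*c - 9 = (c + 1)*(c^2 - 9) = (c + 1)*(c + 3)*(c - 3)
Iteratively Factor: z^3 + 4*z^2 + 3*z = (z + 3)*(z^2 + z) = (z + 1)*(z + 3)*(z)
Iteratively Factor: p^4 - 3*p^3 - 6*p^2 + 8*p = (p + 2)*(p^3 - 5*p^2 + 4*p) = (p - 1)*(p + 2)*(p^2 - 4*p) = (p - 4)*(p - 1)*(p + 2)*(p)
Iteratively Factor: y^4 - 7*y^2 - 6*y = (y + 1)*(y^3 - y^2 - 6*y) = (y - 3)*(y + 1)*(y^2 + 2*y) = (y - 3)*(y + 1)*(y + 2)*(y)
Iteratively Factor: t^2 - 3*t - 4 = (t + 1)*(t - 4)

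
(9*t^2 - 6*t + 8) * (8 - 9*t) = -81*t^3 + 126*t^2 - 120*t + 64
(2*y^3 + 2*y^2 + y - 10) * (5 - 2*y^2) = -4*y^5 - 4*y^4 + 8*y^3 + 30*y^2 + 5*y - 50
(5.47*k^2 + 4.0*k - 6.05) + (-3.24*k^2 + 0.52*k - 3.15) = 2.23*k^2 + 4.52*k - 9.2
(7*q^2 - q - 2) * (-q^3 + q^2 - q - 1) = -7*q^5 + 8*q^4 - 6*q^3 - 8*q^2 + 3*q + 2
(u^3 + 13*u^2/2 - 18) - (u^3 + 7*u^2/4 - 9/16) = 19*u^2/4 - 279/16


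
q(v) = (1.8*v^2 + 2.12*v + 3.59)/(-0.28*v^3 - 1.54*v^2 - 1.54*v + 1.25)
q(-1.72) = 6.86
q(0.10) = 3.54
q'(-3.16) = 37.69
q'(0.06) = 6.88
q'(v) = (3.6*v + 2.12)/(-0.28*v^3 - 1.54*v^2 - 1.54*v + 1.25) + (0.84*v^2 + 3.08*v + 1.54)*(1.8*v^2 + 2.12*v + 3.59)/(-0.28*v^3 - 1.54*v^2 - 1.54*v + 1.25)^2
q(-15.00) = 0.60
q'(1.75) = 0.98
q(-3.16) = -34.88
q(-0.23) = 2.10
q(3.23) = -1.00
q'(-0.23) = 2.05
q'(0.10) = 8.37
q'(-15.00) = 0.06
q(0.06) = 3.23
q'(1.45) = 1.71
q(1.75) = -1.67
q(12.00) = -0.40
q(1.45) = -2.06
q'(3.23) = 0.22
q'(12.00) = 0.03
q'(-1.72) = -16.68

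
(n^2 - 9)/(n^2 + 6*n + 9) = (n - 3)/(n + 3)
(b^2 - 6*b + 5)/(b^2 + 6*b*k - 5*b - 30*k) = (b - 1)/(b + 6*k)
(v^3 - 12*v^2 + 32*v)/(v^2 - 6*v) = (v^2 - 12*v + 32)/(v - 6)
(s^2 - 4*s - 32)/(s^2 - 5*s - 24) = (s + 4)/(s + 3)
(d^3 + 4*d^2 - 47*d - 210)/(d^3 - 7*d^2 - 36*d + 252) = (d + 5)/(d - 6)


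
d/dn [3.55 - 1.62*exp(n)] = -1.62*exp(n)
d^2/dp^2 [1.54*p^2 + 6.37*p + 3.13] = 3.08000000000000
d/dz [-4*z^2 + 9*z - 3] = 9 - 8*z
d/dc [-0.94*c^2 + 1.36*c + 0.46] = 1.36 - 1.88*c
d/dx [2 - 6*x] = -6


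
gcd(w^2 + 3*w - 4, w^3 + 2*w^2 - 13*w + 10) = w - 1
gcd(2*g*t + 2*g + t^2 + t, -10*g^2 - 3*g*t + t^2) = 2*g + t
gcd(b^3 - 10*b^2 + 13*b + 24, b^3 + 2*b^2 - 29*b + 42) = b - 3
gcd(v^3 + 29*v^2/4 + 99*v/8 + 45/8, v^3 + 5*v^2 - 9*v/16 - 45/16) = v^2 + 23*v/4 + 15/4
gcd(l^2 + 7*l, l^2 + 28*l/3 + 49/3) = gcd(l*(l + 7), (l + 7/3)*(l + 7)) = l + 7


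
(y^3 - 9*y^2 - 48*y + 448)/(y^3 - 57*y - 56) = (y - 8)/(y + 1)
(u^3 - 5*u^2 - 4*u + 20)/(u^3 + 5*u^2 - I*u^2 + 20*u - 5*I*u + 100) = (u^3 - 5*u^2 - 4*u + 20)/(u^3 + u^2*(5 - I) + 5*u*(4 - I) + 100)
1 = 1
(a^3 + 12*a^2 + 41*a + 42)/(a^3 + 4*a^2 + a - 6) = (a + 7)/(a - 1)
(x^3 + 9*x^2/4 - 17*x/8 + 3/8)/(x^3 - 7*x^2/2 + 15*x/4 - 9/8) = (4*x^2 + 11*x - 3)/(4*x^2 - 12*x + 9)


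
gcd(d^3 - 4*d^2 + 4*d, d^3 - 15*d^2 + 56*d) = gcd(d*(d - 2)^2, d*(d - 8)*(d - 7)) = d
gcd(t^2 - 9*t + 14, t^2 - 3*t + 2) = t - 2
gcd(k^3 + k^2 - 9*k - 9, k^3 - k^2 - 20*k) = 1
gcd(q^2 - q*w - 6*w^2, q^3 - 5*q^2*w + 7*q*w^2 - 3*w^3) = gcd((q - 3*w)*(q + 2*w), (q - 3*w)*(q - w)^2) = q - 3*w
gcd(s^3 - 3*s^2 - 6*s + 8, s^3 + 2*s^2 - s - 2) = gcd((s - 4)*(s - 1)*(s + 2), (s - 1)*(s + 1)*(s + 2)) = s^2 + s - 2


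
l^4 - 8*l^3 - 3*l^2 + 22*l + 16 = (l - 8)*(l - 2)*(l + 1)^2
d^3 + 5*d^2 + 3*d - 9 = (d - 1)*(d + 3)^2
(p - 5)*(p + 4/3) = p^2 - 11*p/3 - 20/3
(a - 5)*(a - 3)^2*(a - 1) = a^4 - 12*a^3 + 50*a^2 - 84*a + 45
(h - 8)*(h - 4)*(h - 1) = h^3 - 13*h^2 + 44*h - 32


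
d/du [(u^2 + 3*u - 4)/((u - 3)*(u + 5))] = (-u^2 - 22*u - 37)/(u^4 + 4*u^3 - 26*u^2 - 60*u + 225)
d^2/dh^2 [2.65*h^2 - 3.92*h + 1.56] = 5.30000000000000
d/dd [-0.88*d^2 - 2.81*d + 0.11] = -1.76*d - 2.81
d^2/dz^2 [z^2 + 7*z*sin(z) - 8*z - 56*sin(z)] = -7*z*sin(z) + 56*sin(z) + 14*cos(z) + 2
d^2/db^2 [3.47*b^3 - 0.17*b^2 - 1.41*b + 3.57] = 20.82*b - 0.34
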